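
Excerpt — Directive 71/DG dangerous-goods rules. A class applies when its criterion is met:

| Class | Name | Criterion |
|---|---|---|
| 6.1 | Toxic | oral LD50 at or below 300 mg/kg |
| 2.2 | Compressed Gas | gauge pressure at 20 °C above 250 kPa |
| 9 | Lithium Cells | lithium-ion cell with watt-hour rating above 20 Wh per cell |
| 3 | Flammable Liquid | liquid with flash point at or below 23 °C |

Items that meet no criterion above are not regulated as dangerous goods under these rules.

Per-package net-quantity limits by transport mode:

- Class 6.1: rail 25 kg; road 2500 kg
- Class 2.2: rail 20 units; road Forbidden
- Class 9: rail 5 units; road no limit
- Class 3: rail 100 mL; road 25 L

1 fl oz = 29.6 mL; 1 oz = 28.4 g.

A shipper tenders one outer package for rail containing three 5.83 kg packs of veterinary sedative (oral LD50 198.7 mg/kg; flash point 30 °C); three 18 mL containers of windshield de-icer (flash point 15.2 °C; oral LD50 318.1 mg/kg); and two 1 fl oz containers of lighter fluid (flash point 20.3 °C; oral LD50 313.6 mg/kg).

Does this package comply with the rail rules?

No

Veterinary sedative: oral LD50 198.7 mg/kg ≤ 300 mg/kg → Class 6.1 (Toxic).
Windshield de-icer: flash point 15.2 °C ≤ 23 °C → Class 3 (Flammable Liquid).
Flash point 20.3 °C meets the Class 3 criterion (Flammable Liquid), so the lighter fluid is Class 3.
Class 3 net quantity: (three 18 mL containers = 54 mL) + (two 1 fl oz containers = 59.2 mL) = 113.2 mL.
That exceeds the Class 3 rail limit of 100 mL.
Class 6.1 quantity: three 5.83 kg packs = 17.49 kg.
17.49 kg is within the rail limit of 25 kg for Class 6.1.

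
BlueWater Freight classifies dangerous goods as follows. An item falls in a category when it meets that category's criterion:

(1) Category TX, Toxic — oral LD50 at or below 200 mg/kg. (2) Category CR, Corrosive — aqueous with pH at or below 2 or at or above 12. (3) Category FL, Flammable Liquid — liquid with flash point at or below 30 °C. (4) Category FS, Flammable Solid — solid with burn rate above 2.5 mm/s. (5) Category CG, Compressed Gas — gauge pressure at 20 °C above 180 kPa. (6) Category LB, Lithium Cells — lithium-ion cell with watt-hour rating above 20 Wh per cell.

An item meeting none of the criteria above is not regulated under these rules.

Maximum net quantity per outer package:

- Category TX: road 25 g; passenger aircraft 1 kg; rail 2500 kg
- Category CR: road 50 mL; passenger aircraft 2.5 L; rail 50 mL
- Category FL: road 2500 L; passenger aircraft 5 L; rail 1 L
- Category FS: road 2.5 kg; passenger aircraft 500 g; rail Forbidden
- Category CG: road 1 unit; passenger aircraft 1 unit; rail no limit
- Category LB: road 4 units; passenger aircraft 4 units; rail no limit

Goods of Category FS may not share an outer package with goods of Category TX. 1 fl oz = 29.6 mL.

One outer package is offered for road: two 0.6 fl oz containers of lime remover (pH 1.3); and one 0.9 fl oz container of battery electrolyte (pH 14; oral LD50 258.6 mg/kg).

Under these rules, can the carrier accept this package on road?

Lime remover: pH 1.3 ≤ 2 → Category CR (Corrosive).
The battery electrolyte has pH 14, which is ≥ 12, so it is Category CR (Corrosive).
Category CR net quantity: (two 0.6 fl oz containers = 35.52 mL) + (one 0.9 fl oz container = 26.64 mL) = 62.16 mL.
That exceeds the Category CR road limit of 50 mL.

No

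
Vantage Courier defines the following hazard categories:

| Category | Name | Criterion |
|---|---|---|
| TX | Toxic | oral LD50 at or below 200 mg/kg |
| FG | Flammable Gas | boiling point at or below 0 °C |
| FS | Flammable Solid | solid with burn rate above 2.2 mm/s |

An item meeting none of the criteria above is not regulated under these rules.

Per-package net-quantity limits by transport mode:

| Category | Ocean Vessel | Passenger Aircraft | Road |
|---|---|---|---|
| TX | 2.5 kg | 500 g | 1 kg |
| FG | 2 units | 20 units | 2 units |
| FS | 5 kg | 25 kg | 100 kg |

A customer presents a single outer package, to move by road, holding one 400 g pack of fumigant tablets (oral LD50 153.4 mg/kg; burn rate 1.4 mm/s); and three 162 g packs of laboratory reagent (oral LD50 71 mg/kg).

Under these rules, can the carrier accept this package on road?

Yes

With oral LD50 153.4 mg/kg (≤ 200 mg/kg), the fumigant tablets fall in Category TX.
The laboratory reagent has oral LD50 71 mg/kg, which is ≤ 200 mg/kg, so it is Category TX (Toxic).
Category TX net quantity: 400 g + (three 162 g packs = 486 g) = 886 g.
That is within the Category TX road limit of 1 kg.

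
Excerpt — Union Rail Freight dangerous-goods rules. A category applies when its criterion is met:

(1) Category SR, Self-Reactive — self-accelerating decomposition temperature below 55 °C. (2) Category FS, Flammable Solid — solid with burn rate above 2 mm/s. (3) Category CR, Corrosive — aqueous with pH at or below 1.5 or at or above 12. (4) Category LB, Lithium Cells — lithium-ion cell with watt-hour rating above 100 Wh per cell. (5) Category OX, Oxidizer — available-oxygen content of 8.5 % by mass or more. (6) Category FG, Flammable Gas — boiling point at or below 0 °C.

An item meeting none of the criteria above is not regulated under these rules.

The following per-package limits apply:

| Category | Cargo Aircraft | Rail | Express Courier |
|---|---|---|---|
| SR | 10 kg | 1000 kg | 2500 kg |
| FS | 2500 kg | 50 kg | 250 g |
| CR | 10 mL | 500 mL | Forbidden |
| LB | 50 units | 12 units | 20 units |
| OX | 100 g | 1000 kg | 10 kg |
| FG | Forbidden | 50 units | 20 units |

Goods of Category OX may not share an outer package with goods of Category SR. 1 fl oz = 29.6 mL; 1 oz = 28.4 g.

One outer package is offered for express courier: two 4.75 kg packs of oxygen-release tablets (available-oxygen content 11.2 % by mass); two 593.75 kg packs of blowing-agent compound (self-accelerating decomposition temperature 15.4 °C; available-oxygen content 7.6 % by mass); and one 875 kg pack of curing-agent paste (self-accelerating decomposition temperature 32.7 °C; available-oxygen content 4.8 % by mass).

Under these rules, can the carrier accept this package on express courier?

Available-oxygen content 11.2 % by mass meets the Category OX criterion (Oxidizer), so the oxygen-release tablets are Category OX.
The blowing-agent compound has self-accelerating decomposition temperature 15.4 °C, which is < 55 °C, so it is Category SR (Self-Reactive).
The curing-agent paste has self-accelerating decomposition temperature 32.7 °C, which is < 55 °C, so it is Category SR (Self-Reactive).
Category OX quantity: two 4.75 kg packs = 9.5 kg.
9.5 kg ≤ 10 kg (express courier limit, Category OX) — within limit.
Category SR net quantity: (two 593.75 kg packs = 1187.5 kg) + 875 kg = 2062.5 kg.
2062.5 kg is within the express courier limit of 2500 kg for Category SR.
Category OX and Category SR may not share an outer package.

No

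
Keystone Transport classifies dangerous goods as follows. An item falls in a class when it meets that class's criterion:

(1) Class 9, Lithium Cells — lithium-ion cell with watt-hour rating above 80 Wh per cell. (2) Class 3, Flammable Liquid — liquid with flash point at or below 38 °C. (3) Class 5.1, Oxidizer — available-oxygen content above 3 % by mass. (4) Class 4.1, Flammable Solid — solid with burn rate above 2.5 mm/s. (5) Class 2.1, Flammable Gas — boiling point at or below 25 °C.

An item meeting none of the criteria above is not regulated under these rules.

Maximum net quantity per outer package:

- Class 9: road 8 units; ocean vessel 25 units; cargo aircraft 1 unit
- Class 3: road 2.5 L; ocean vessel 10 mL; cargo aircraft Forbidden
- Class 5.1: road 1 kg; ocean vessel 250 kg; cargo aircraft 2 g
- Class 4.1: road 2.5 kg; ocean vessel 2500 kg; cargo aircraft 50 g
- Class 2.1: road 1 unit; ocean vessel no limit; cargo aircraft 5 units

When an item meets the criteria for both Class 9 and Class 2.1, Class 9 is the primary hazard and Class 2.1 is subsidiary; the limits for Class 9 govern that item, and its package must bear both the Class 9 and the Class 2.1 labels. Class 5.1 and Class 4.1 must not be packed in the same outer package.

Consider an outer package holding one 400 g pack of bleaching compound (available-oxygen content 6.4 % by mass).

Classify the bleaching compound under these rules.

The bleaching compound has available-oxygen content 6.4 % by mass, which is > 3 % by mass, so it is Class 5.1 (Oxidizer).

Class 5.1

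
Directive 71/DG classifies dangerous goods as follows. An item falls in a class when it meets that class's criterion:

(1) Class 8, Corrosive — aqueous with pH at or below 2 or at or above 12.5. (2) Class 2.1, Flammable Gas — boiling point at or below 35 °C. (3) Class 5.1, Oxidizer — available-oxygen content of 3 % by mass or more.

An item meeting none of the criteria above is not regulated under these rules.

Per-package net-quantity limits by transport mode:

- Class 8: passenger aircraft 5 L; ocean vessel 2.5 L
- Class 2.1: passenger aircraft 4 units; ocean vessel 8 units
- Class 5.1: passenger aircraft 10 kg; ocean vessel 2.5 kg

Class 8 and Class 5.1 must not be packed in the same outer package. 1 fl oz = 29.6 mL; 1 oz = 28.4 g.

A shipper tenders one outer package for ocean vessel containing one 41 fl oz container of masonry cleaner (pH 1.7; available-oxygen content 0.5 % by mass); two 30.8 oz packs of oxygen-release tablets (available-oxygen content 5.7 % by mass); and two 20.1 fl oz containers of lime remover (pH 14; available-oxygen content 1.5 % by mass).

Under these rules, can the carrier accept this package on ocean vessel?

Masonry cleaner: pH 1.7 ≤ 2 → Class 8 (Corrosive).
With available-oxygen content 5.7 % by mass (≥ 3 % by mass), the oxygen-release tablets fall in Class 5.1.
Lime remover: pH 14 ≥ 12.5 → Class 8 (Corrosive).
Total Class 8: (one 41 fl oz container = 1213.6 mL) + (two 20.1 fl oz containers = 1189.92 mL) = 2403.52 mL.
2403.52 mL is within the ocean vessel limit of 2.5 L for Class 8.
Class 5.1 quantity: two 30.8 oz packs = 1749.44 g.
That is within the Class 5.1 ocean vessel limit of 2.5 kg.
Class 8 and Class 5.1 may not share an outer package.

No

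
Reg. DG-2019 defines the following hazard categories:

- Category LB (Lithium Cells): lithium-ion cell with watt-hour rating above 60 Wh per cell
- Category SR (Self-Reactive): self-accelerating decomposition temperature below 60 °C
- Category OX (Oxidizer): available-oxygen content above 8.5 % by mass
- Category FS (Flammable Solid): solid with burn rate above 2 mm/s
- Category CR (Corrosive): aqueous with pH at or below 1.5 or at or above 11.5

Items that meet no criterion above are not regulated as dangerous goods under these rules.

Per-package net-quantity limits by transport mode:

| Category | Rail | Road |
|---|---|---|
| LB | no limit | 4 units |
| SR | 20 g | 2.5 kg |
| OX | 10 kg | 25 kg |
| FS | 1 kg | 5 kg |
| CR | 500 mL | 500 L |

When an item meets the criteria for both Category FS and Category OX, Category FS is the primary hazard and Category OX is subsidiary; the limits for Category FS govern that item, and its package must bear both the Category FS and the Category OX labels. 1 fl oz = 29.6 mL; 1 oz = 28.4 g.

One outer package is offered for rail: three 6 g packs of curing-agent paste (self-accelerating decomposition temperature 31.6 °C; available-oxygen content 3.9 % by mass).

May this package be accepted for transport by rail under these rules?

Yes

The curing-agent paste has self-accelerating decomposition temperature 31.6 °C, which is < 60 °C, so it is Category SR (Self-Reactive).
Category SR quantity: three 6 g packs = 18 g.
That is within the Category SR rail limit of 20 g.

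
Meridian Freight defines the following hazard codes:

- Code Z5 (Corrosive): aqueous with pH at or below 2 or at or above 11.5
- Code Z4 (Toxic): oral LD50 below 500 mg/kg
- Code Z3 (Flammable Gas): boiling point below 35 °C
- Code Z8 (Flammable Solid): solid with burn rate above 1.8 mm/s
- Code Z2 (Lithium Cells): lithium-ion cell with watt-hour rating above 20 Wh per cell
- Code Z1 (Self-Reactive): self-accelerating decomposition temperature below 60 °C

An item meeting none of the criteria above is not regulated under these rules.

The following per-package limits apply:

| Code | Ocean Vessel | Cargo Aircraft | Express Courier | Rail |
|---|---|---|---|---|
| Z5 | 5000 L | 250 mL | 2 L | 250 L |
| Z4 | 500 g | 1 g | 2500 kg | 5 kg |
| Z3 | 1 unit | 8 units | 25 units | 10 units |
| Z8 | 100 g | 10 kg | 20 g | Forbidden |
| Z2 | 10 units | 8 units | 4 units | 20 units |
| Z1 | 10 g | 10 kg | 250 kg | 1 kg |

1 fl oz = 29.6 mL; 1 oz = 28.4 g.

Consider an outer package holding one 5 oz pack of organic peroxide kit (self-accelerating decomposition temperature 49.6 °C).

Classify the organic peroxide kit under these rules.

Code Z1

The organic peroxide kit has self-accelerating decomposition temperature 49.6 °C, which is < 60 °C, so it is Code Z1 (Self-Reactive).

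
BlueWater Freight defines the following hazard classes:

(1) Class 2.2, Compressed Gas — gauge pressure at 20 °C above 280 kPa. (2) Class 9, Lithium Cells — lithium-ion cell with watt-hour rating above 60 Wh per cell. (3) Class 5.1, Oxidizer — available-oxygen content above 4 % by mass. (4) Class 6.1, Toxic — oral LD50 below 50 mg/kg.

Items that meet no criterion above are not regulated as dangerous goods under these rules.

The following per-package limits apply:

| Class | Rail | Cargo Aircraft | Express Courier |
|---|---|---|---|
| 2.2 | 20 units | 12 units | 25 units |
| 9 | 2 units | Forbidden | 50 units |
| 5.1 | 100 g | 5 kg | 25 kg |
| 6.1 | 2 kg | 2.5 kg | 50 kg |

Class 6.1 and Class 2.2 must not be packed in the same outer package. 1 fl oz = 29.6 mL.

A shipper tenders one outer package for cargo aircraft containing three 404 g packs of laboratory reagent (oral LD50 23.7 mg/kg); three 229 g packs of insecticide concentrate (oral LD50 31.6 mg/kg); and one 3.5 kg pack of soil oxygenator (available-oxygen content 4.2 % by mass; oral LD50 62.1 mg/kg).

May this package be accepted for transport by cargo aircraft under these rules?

Yes

Oral LD50 23.7 mg/kg meets the Class 6.1 criterion (Toxic), so the laboratory reagent is Class 6.1.
Oral LD50 31.6 mg/kg meets the Class 6.1 criterion (Toxic), so the insecticide concentrate is Class 6.1.
The soil oxygenator has available-oxygen content 4.2 % by mass, which is > 4 % by mass, so it is Class 5.1 (Oxidizer).
Class 5.1 quantity: 3.5 kg.
3.5 kg ≤ 5 kg (cargo aircraft limit, Class 5.1) — within limit.
Class 6.1 net quantity: (three 404 g packs = 1.212 kg) + (three 229 g packs = 687 g) = 1.899 kg.
That is within the Class 6.1 cargo aircraft limit of 2.5 kg.
The segregation rule (Class 6.1 with Class 2.2) does not apply to Class 5.1 with Class 6.1.
Every hazard class is within its cargo aircraft limit and no segregation rule is violated.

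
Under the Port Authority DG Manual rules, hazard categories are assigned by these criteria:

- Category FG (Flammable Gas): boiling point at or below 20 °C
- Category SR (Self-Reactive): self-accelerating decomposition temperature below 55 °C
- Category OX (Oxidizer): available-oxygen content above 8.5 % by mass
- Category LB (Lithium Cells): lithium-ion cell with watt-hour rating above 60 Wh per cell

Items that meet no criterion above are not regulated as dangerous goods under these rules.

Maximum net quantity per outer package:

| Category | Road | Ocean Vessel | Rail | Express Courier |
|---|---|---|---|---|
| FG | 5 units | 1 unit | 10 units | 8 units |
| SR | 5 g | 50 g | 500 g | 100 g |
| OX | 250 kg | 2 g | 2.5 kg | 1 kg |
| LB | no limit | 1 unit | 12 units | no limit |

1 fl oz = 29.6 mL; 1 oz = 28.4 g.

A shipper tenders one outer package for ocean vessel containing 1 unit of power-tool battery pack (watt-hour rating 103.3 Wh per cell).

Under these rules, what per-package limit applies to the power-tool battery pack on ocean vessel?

1 unit

With watt-hour rating 103.3 Wh per cell (> 60 Wh per cell), the power-tool battery pack falls in Category LB.
The ocean vessel limit for Category LB is 1 unit.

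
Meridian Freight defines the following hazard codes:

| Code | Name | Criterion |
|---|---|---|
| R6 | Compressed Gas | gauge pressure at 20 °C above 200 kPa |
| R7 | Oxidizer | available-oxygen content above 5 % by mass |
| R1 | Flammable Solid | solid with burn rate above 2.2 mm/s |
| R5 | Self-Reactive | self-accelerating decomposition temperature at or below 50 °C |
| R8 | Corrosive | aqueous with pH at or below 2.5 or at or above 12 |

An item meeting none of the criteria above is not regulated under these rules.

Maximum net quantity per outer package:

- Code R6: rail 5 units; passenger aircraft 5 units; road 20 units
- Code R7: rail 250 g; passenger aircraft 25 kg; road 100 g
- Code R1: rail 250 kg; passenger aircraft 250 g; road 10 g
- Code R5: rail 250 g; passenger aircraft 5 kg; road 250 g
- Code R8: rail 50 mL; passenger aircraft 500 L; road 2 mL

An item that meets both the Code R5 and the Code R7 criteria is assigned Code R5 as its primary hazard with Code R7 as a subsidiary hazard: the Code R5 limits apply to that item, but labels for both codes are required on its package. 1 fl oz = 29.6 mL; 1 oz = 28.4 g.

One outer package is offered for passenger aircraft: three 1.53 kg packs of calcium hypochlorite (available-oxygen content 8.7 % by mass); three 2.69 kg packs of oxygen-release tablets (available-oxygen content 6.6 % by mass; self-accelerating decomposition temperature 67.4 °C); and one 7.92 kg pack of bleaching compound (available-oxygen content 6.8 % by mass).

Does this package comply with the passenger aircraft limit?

Calcium hypochlorite: available-oxygen content 8.7 % by mass > 5 % by mass → Code R7 (Oxidizer).
With available-oxygen content 6.6 % by mass (> 5 % by mass), the oxygen-release tablets fall in Code R7.
Available-oxygen content 6.8 % by mass meets the Code R7 criterion (Oxidizer), so the bleaching compound is Code R7.
Total Code R7: (three 1.53 kg packs = 4.59 kg) + (three 2.69 kg packs = 8.07 kg) + 7.92 kg = 20.58 kg.
20.58 kg is within the passenger aircraft limit of 25 kg for Code R7.

Yes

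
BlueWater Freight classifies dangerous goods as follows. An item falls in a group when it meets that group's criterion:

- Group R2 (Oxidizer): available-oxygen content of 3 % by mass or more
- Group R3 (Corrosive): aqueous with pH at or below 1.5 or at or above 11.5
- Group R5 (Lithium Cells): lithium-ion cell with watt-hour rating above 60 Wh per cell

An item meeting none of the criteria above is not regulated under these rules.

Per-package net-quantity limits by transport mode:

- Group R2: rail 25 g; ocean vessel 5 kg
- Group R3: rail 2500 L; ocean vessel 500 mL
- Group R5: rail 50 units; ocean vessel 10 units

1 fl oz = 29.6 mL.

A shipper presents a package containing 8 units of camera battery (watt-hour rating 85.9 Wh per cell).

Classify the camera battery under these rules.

Group R5

Watt-hour rating 85.9 Wh per cell meets the Group R5 criterion (Lithium Cells), so the camera battery is Group R5.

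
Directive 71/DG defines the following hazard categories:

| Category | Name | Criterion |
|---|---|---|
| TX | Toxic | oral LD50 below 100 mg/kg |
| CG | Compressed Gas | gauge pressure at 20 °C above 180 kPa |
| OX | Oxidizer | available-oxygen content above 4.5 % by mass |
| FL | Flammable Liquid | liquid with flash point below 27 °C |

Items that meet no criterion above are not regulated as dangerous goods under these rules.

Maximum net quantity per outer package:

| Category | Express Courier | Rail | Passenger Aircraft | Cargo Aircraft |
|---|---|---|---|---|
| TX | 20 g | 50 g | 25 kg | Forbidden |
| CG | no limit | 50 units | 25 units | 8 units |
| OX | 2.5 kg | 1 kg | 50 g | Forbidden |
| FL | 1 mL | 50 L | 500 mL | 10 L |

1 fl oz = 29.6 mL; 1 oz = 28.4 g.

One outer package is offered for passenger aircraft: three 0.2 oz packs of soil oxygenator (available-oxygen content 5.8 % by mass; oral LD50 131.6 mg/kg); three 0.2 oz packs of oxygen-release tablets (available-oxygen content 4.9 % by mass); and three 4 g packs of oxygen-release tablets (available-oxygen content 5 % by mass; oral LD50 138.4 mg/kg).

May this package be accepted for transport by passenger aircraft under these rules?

Yes

With available-oxygen content 5.8 % by mass (> 4.5 % by mass), the soil oxygenator falls in Category OX.
Available-oxygen content 4.9 % by mass meets the Category OX criterion (Oxidizer), so the oxygen-release tablets are Category OX.
Available-oxygen content 5 % by mass meets the Category OX criterion (Oxidizer), so the oxygen-release tablets are Category OX.
Total Category OX: (three 0.2 oz packs = 17.04 g) + (three 0.2 oz packs = 17.04 g) + (three 4 g packs = 12 g) = 46.08 g.
That is within the Category OX passenger aircraft limit of 50 g.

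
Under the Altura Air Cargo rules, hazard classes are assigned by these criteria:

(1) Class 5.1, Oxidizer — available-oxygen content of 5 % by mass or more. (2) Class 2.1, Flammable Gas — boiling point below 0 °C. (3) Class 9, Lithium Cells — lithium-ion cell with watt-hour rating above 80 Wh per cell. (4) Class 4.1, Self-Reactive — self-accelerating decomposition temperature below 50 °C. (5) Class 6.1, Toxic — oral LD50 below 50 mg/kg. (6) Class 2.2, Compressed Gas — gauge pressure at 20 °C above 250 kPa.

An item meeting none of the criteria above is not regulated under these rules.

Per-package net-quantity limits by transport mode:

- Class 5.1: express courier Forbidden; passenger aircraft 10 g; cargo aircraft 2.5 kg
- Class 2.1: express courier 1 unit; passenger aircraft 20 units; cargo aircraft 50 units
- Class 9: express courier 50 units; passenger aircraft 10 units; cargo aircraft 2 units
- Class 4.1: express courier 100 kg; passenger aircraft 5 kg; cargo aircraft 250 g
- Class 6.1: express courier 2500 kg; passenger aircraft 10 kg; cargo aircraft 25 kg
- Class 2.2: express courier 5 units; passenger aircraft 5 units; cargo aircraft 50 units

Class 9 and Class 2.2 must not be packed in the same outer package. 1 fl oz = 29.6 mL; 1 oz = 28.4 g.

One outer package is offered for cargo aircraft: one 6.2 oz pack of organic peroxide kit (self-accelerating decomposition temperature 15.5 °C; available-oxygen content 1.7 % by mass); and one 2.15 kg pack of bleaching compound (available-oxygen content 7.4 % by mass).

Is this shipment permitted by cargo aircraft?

With self-accelerating decomposition temperature 15.5 °C (< 50 °C), the organic peroxide kit falls in Class 4.1.
Available-oxygen content 7.4 % by mass meets the Class 5.1 criterion (Oxidizer), so the bleaching compound is Class 5.1.
Class 5.1 quantity: 2.15 kg.
That is within the Class 5.1 cargo aircraft limit of 2.5 kg.
Class 4.1 quantity: one 6.2 oz pack = 176.08 g.
176.08 g ≤ 250 g (cargo aircraft limit, Class 4.1) — within limit.
The segregation rule (Class 9 with Class 2.2) does not apply to Class 5.1 with Class 4.1.
Every hazard class is within its cargo aircraft limit and no segregation rule is violated.

Yes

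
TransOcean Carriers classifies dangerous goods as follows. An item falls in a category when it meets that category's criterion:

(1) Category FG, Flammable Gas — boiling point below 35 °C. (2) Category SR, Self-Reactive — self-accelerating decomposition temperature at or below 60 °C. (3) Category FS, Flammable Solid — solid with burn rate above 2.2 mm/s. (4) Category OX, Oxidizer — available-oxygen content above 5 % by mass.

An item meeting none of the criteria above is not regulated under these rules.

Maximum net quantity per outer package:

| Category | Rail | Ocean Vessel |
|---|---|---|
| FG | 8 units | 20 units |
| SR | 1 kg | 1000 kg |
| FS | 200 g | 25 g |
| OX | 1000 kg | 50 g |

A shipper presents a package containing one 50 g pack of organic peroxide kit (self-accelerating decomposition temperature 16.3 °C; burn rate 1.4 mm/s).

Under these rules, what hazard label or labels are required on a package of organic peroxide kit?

With self-accelerating decomposition temperature 16.3 °C (≤ 60 °C), the organic peroxide kit falls in Category SR.
Only the Category SR label is required.

Category SR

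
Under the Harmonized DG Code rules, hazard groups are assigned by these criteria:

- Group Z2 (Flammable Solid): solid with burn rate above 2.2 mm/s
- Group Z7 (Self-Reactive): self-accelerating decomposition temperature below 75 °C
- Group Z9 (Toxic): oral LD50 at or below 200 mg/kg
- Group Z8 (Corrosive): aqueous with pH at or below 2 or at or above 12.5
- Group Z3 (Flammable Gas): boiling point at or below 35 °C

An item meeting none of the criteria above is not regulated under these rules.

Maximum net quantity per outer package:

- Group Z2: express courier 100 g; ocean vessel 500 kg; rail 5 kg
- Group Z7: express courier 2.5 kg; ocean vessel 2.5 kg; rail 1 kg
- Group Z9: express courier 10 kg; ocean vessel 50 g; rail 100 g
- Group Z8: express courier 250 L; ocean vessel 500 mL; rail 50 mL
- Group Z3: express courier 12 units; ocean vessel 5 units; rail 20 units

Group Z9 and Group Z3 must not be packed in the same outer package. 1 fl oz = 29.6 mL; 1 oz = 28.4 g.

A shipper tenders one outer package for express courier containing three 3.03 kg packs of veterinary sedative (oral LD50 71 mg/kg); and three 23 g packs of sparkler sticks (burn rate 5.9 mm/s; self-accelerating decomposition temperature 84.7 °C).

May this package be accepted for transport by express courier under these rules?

Yes

The veterinary sedative has oral LD50 71 mg/kg, which is ≤ 200 mg/kg, so it is Group Z9 (Toxic).
The sparkler sticks have burn rate 5.9 mm/s, which is > 2.2 mm/s, so they are Group Z2 (Flammable Solid).
Group Z9 quantity: three 3.03 kg packs = 9.09 kg.
9.09 kg ≤ 10 kg (express courier limit, Group Z9) — within limit.
Group Z2 quantity: three 23 g packs = 69 g.
69 g is within the express courier limit of 100 g for Group Z2.
The segregation rule (Group Z9 with Group Z3) does not apply to Group Z9 with Group Z2.
Every hazard group is within its express courier limit and no segregation rule is violated.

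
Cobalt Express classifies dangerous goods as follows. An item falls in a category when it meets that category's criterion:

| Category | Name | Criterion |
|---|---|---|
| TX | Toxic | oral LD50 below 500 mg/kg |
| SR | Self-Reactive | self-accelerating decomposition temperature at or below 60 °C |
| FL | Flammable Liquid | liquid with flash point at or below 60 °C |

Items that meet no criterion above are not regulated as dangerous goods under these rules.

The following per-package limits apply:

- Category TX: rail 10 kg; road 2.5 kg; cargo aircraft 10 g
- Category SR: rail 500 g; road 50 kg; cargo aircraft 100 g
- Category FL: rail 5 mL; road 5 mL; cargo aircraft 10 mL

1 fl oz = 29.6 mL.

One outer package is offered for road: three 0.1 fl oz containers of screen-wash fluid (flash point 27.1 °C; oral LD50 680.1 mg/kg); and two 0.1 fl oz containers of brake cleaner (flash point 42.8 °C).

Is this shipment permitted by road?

No

The screen-wash fluid has flash point 27.1 °C, which is ≤ 60 °C, so it is Category FL (Flammable Liquid).
The brake cleaner has flash point 42.8 °C, which is ≤ 60 °C, so it is Category FL (Flammable Liquid).
Category FL net quantity: (three 0.1 fl oz containers = 8.88 mL) + (two 0.1 fl oz containers = 5.92 mL) = 14.8 mL.
14.8 mL exceeds the road limit of 5 mL for Category FL.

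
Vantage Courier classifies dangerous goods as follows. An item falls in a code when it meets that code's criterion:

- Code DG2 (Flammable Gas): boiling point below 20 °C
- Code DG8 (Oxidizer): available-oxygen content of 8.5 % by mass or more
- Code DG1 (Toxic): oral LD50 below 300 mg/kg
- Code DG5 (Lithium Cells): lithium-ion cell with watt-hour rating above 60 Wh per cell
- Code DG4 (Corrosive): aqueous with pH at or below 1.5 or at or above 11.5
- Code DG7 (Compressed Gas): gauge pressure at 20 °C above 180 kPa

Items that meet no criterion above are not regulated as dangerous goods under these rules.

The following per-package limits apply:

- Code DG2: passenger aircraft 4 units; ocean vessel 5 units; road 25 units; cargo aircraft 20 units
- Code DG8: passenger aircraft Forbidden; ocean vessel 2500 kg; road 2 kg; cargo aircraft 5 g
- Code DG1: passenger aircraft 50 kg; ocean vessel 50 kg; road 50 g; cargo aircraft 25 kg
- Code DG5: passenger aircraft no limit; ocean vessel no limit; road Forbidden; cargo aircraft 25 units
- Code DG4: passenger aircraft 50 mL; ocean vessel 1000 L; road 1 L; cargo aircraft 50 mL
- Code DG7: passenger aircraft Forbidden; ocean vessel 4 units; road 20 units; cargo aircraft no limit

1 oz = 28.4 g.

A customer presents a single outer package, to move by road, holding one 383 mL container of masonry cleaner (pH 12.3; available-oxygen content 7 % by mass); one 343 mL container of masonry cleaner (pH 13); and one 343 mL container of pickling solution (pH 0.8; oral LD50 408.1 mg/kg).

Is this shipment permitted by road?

The masonry cleaner has pH 12.3, which is ≥ 11.5, so it is Code DG4 (Corrosive).
The masonry cleaner has pH 13, which is ≥ 11.5, so it is Code DG4 (Corrosive).
Pickling solution: pH 0.8 ≤ 1.5 → Code DG4 (Corrosive).
Total Code DG4: 383 mL + 343 mL + 343 mL = 1.069 L.
1.069 L > 1 L (road limit, Code DG4) — over the limit.

No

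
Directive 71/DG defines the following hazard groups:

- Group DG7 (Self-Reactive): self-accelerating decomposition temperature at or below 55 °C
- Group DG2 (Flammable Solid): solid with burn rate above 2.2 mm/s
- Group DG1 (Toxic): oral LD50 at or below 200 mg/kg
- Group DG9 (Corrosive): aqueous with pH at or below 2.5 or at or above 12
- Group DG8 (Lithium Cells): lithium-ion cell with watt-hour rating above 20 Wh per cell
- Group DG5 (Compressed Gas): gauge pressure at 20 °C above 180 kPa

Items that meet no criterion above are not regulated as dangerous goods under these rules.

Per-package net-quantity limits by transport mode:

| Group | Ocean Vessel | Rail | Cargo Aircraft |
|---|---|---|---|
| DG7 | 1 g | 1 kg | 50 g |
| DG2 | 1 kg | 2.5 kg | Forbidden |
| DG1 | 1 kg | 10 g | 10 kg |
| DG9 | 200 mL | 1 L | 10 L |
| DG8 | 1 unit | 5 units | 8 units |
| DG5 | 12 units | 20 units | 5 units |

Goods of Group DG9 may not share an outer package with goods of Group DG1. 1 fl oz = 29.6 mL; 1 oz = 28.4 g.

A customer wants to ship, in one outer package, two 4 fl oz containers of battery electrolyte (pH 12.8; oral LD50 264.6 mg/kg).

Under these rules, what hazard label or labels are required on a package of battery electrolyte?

Group DG9

pH 12.8 meets the Group DG9 criterion (Corrosive), so the battery electrolyte is Group DG9.
Only the Group DG9 label is required.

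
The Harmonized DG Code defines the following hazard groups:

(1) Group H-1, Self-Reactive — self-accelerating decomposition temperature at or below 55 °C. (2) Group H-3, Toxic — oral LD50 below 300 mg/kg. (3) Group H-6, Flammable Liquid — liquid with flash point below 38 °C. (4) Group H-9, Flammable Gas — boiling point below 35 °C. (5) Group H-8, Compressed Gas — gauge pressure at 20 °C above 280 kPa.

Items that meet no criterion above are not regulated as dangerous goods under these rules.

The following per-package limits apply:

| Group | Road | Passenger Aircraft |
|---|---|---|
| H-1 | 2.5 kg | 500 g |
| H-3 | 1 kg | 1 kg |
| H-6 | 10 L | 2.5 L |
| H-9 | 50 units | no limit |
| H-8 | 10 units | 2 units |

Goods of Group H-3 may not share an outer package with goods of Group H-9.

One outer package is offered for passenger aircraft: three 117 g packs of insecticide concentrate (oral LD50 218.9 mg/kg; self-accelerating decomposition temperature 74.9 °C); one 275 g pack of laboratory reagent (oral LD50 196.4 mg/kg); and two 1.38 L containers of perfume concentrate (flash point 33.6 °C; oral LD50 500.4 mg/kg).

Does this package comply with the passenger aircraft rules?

Oral LD50 218.9 mg/kg meets the Group H-3 criterion (Toxic), so the insecticide concentrate is Group H-3.
The laboratory reagent has oral LD50 196.4 mg/kg, which is < 300 mg/kg, so it is Group H-3 (Toxic).
Perfume concentrate: flash point 33.6 °C < 38 °C → Group H-6 (Flammable Liquid).
Group H-3 net quantity: (three 117 g packs = 351 g) + 275 g = 626 g.
626 g ≤ 1 kg (passenger aircraft limit, Group H-3) — within limit.
Group H-6 quantity: two 1.38 L containers = 2.76 L.
2.76 L exceeds the passenger aircraft limit of 2.5 L for Group H-6.
The segregation rule (Group H-3 with Group H-9) does not apply to Group H-3 with Group H-6.

No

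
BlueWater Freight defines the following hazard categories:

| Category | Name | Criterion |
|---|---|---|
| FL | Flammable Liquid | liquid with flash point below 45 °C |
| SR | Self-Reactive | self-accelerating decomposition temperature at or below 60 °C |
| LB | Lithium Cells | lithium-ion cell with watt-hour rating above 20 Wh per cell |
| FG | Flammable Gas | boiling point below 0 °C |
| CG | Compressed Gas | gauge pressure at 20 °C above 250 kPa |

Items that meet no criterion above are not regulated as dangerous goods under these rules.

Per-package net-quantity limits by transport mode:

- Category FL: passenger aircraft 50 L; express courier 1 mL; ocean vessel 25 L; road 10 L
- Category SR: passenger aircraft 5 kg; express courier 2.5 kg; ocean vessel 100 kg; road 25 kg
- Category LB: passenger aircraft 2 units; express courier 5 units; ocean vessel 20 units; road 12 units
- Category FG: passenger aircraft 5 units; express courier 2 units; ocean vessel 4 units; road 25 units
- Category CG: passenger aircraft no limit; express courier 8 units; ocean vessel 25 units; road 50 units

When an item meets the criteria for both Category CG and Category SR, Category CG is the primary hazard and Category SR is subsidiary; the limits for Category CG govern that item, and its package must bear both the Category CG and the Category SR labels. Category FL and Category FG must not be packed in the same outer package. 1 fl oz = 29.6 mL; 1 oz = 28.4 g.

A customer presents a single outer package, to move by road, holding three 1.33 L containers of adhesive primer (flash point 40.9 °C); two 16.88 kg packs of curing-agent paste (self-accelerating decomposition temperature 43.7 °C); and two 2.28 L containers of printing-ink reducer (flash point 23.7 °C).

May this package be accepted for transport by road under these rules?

The adhesive primer has flash point 40.9 °C, which is < 45 °C, so it is Category FL (Flammable Liquid).
Curing-agent paste: self-accelerating decomposition temperature 43.7 °C ≤ 60 °C → Category SR (Self-Reactive).
The printing-ink reducer has flash point 23.7 °C, which is < 45 °C, so it is Category FL (Flammable Liquid).
Category FL net quantity: (three 1.33 L containers = 3.99 L) + (two 2.28 L containers = 4.56 L) = 8.55 L.
That is within the Category FL road limit of 10 L.
Category SR quantity: two 16.88 kg packs = 33.76 kg.
33.76 kg > 25 kg (road limit, Category SR) — over the limit.
The segregation rule (Category FL with Category FG) does not apply to Category FL with Category SR.

No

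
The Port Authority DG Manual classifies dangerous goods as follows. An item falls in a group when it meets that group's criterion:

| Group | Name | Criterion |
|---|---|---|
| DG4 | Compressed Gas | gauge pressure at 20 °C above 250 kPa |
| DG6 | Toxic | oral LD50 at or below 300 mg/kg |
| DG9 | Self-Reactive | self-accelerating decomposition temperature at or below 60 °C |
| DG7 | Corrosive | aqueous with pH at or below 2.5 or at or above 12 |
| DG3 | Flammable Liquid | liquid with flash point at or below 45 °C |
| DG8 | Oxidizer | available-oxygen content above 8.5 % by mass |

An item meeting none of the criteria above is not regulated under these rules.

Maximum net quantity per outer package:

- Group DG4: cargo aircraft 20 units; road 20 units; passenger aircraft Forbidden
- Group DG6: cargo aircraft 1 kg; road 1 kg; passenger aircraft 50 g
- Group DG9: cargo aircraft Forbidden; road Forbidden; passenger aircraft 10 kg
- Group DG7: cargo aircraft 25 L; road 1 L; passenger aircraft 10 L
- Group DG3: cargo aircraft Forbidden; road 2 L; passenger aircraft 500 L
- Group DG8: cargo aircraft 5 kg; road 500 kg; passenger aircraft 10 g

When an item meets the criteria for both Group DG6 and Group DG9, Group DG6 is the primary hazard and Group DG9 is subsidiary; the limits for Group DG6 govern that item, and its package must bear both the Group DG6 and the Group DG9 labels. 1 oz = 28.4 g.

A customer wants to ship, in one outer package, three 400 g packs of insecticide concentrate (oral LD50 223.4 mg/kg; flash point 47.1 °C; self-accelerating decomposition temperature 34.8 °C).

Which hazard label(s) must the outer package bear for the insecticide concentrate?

Insecticide concentrate: oral LD50 223.4 mg/kg ≤ 300 mg/kg → Group DG6 (Toxic).
Insecticide concentrate: self-accelerating decomposition temperature 34.8 °C ≤ 60 °C → Group DG9 (Self-Reactive).
By the precedence rule Group DG6 is primary and Group DG9 is subsidiary, and that rule requires both labels on the package.

Group DG6 and DG9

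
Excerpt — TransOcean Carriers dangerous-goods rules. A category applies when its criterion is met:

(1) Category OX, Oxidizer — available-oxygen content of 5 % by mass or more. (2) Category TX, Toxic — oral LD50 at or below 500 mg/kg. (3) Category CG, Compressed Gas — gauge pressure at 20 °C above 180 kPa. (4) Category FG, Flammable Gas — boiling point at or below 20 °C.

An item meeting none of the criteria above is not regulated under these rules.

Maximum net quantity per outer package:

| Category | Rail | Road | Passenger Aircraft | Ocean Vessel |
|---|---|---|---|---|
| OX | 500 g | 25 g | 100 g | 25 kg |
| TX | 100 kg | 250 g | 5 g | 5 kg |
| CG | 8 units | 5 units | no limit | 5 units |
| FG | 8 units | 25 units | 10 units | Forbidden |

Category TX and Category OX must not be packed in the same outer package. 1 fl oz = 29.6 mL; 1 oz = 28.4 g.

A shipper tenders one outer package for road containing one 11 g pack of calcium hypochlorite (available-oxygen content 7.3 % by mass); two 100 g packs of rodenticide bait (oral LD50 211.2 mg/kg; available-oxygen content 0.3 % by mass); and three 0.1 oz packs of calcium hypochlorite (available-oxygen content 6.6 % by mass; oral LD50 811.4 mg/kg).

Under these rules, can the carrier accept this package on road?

No

The calcium hypochlorite has available-oxygen content 7.3 % by mass, which is ≥ 5 % by mass, so it is Category OX (Oxidizer).
With oral LD50 211.2 mg/kg (≤ 500 mg/kg), the rodenticide bait falls in Category TX.
Available-oxygen content 6.6 % by mass meets the Category OX criterion (Oxidizer), so the calcium hypochlorite is Category OX.
Category TX quantity: two 100 g packs = 200 g.
200 g ≤ 250 g (road limit, Category TX) — within limit.
Category OX net quantity: 11 g + (three 0.1 oz packs = 8.52 g) = 19.52 g.
19.52 g is within the road limit of 25 g for Category OX.
Category TX and Category OX may not share an outer package.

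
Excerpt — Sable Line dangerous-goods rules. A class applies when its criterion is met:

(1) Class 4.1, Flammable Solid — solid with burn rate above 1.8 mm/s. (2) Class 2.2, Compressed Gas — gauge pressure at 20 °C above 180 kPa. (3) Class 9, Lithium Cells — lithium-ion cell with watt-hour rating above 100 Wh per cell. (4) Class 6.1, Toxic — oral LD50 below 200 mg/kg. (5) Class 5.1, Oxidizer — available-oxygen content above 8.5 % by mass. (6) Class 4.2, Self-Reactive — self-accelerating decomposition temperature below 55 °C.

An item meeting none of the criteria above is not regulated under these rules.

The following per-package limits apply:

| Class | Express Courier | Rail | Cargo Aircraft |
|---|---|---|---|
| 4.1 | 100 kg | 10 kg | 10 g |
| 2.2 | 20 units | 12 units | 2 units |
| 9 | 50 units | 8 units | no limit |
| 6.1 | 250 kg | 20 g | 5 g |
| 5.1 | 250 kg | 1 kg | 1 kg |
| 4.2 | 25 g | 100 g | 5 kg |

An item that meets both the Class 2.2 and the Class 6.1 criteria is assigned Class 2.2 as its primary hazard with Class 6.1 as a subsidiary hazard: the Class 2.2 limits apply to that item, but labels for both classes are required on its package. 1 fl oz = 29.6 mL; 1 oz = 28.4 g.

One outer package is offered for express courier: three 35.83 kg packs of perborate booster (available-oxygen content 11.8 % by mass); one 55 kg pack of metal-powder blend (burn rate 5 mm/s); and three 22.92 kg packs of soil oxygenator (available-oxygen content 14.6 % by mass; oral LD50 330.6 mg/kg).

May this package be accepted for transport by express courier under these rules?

Yes

Available-oxygen content 11.8 % by mass meets the Class 5.1 criterion (Oxidizer), so the perborate booster is Class 5.1.
The metal-powder blend has burn rate 5 mm/s, which is > 1.8 mm/s, so it is Class 4.1 (Flammable Solid).
Available-oxygen content 14.6 % by mass meets the Class 5.1 criterion (Oxidizer), so the soil oxygenator is Class 5.1.
Class 5.1 net quantity: (three 35.83 kg packs = 107.49 kg) + (three 22.92 kg packs = 68.76 kg) = 176.25 kg.
176.25 kg is within the express courier limit of 250 kg for Class 5.1.
Class 4.1 quantity: 55 kg.
That is within the Class 4.1 express courier limit of 100 kg.
Every hazard class is within its express courier limit and no segregation rule is violated.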